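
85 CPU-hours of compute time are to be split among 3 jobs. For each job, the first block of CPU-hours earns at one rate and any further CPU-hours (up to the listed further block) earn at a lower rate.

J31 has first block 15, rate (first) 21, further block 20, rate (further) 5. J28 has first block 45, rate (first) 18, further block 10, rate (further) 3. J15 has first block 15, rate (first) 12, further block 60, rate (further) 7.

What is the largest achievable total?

Treat each block as its own option and order by rate: J31/first 21 > J28/first 18 > J15/first 12 > J15/second 7 > J31/second 5 > J28/second 3.
J31 first at 21: fill all 15 — 70 left.
J28 first at 18: fill all 45 — 25 left.
J15 first at 12: fill all 15 — 10 left.
J15 second at 7: only 10 left, fill 10.
Total = 21×15 + 18×45 + 12×15 + 7×10 = 1375.

1375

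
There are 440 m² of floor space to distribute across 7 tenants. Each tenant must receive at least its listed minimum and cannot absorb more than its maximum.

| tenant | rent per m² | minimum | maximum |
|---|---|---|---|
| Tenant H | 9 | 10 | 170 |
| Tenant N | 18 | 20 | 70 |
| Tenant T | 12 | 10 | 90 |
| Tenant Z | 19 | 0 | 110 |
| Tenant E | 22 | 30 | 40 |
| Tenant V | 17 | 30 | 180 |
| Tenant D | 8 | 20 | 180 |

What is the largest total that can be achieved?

7660

Meeting every minimum uses 10+20+10+0+30+30+20 = 120 m², leaving 320.
Order the tenants by rent per m²: Tenant E 22 > Tenant Z 19 > Tenant N 18 > Tenant V 17 > Tenant T 12 > Tenant H 9 > Tenant D 8.
Tenant E takes 10 more to reach its cap of 40 ; 310 left.
Tenant Z: +110 to 110 (cap) ; 200 left.
Tenant N takes 50 more to reach its cap of 70 ; 150 left.
Give Tenant V 150 more to hit its cap of 180 ; 0 left.
Total = 9×10 + 18×70 + 12×10 + 19×110 + 22×40 + 17×180 + 8×20 = 7660.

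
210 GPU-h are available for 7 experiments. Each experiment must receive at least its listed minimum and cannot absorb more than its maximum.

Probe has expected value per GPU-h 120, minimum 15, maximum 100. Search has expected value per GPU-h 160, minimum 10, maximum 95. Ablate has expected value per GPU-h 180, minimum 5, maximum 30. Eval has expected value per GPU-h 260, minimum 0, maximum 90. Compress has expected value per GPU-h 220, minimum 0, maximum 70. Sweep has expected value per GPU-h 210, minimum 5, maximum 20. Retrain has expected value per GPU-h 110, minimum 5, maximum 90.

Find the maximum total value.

46800

Meeting every minimum uses 15+10+5+0+0+5+5 = 40 GPU-h, leaving 170.
Order the experiments by expected value per GPU-h: Eval 260 > Compress 220 > Sweep 210 > Ablate 180 > Search 160 > Probe 120 > Retrain 110.
Give Eval 90 more to hit its cap of 90 → 80 left.
Compress: +70 to 70 (cap) → 10 left.
Only 10 left; Sweep takes them to reach 15.
Total = 120×15 + 160×10 + 180×5 + 260×90 + 220×70 + 210×15 + 110×5 = 46800.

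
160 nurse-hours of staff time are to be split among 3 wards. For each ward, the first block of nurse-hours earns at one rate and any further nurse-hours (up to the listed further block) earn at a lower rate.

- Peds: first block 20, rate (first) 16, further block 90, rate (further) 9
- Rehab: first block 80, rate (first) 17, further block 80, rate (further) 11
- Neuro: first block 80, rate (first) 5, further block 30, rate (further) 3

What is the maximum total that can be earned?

2340

Rank every tier by rate: Rehab/first 17 > Peds/first 16 > Rehab/second 11 > Peds/second 9 > Neuro/first 5 > Neuro/second 3.
Rehab/first (17): +80 — 80 left.
Peds first at 16: fill all 20 — 60 left.
Rehab second at 11: only 60 left, fill 60.
Total = 17×80 + 16×20 + 11×60 = 2340.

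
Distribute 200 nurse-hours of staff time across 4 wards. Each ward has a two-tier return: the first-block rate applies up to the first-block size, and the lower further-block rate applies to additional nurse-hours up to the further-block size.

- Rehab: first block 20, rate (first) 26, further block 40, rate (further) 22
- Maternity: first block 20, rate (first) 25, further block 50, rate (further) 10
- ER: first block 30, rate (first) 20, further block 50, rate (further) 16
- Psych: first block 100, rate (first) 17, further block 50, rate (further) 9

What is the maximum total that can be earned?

Rank every tier by rate: Rehab/T1 26 > Maternity/T1 25 > Rehab/T2 22 > ER/T1 20 > Psych/T1 17 > ER/T2 16 > Maternity/T2 10 > Psych/T2 9.
Rehab/T1 (26): +20 → 180 left.
Fill Maternity T1 block (20 at 25) → 160 left.
Rehab T2 at 22: fill all 40 → 120 left.
ER/T1 (20): +30 → 90 left.
90 remain; put them into Psych T1 at 17.
Total = 26×20 + 25×20 + 22×40 + 20×30 + 17×90 = 4030.

4030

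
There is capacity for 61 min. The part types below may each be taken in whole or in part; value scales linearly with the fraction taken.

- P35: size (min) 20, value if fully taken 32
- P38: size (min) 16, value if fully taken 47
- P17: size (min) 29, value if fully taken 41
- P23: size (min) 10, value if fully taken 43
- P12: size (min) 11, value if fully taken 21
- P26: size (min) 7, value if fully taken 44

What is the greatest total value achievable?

Rank by value-to-size ratio: P26 44/7≈6.29, P23 43/10≈4.3, P38 47/16≈2.94, P12 21/11≈1.91, P35 32/20≈1.6, P17 41/29≈1.41.
P26: take in full, 7 min for value 44 → 54 left.
Take all of P23 (10 min, value 43) → 44 min left.
P38: take in full, 16 min for value 47 → 28 left.
P12: take in full, 11 min for value 21 → 17 left.
17 min left: a 17/20 share of P35 gives 32×17/20 = 27.2.
Total value = 182.2.

182.2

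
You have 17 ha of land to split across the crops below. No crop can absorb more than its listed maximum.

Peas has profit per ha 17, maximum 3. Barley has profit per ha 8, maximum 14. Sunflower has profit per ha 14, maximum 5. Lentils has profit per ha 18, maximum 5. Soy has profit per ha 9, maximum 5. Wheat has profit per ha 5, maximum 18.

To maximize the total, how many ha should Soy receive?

4

Order the crops by profit per ha: Lentils 18 > Peas 17 > Sunflower 14 > Soy 9 > Barley 8 > Wheat 5.
Give Lentils 5 to hit its cap of 5 ; 12 left.
Peas takes 3 to reach its cap of 3 ; 9 left.
Give Sunflower 5 to hit its cap of 5 ; 4 left.
Only 4 left; Soy takes them to reach 4.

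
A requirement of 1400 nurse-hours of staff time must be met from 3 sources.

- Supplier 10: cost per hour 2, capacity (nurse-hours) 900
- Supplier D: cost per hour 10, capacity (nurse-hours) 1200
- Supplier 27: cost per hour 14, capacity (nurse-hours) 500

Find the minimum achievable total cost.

Use sources in increasing cost order.
Supplier 10 (2): use full 900 ; 500 nurse-hours to go.
Take 500 from Supplier D at 10 to finish.
Supplier 27: unused.
Cost = 900×2 + 500×10 = 6800.

6800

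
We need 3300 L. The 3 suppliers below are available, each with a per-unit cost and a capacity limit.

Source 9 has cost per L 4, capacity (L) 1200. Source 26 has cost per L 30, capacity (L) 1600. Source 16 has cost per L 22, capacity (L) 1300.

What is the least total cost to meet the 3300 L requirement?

57400

Use suppliers in increasing cost order.
Source 9 (4): use full 1200 → 2100 L to go.
Source 16 (22): use full 1300 → 800 L to go.
Source 26 (30): take the remaining 800 → done.
Cost = 1200×4 + 1300×22 + 800×30 = 57400.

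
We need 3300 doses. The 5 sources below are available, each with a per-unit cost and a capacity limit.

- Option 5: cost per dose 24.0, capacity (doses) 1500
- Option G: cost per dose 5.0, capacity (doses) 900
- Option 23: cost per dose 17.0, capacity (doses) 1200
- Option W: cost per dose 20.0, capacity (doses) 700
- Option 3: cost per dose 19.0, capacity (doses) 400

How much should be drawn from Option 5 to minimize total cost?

Cheapest first:
Take 900 from Option G at 5.0 ; need 2400 more.
Option 23 (17.0): use full 1200 ; 1200 doses to go.
Take 400 from Option 3 at 19.0 ; need 800 more.
Option W (20.0): use full 700 ; 100 doses to go.
Option 5 at 24.0: take 100 of its 1500 ; requirement met.

100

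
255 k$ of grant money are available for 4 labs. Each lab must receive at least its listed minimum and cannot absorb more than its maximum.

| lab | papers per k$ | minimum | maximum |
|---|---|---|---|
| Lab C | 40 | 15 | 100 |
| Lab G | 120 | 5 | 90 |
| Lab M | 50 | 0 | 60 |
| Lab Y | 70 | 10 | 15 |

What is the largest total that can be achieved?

Meeting every minimum uses 15+5+0+10 = 30 k$, leaving 225.
Highest papers per k$ first: Lab G 120 > Lab Y 70 > Lab M 50 > Lab C 40.
Lab G: +85 to 90 (cap) — 140 left.
Lab Y: +5 to 15 (cap) — 135 left.
Lab M takes 60 more to reach its cap of 60 — 75 left.
Only 75 left; Lab C takes them to reach 90.
Total = 40×90 + 120×90 + 50×60 + 70×15 = 18450.

18450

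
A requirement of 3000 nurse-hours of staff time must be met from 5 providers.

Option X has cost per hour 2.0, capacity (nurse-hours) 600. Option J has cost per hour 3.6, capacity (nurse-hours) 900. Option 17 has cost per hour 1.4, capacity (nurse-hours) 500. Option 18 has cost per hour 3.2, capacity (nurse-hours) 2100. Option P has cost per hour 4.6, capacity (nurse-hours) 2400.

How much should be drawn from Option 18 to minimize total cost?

1900

Use providers in increasing cost order.
Option 17 at 1.4: take all 500 nurse-hours → 2500 still needed.
Option X at 2.0: take all 600 nurse-hours → 1900 still needed.
Option 18 at 3.2: take 1900 of its 2100 → requirement met.
Option J, Option P: unused.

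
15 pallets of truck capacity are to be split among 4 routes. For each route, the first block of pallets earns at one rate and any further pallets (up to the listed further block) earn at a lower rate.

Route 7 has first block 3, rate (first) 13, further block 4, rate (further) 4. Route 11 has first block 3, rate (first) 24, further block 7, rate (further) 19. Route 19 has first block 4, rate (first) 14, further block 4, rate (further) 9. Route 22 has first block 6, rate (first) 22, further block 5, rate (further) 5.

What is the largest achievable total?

Treat each block as its own option and order by rate: Route 11/tier1 24 > Route 22/tier1 22 > Route 11/tier2 19 > Route 19/tier1 14 > Route 7/tier1 13 > Route 19/tier2 9 > Route 22/tier2 5 > Route 7/tier2 4.
Fill Route 11 tier1 block (3 at 24) — 12 left.
Fill Route 22 tier1 block (6 at 22) — 6 left.
Route 11 tier2 at 19: only 6 left, fill 6.
Total = 24×3 + 22×6 + 19×6 = 318.

318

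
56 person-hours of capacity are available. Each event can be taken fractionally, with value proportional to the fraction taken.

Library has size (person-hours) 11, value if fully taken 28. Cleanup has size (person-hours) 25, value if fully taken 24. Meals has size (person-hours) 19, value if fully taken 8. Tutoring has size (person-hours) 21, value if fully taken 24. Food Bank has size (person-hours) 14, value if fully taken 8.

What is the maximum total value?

75.04

Rank by value-to-size ratio: Library 28/11≈2.55, Tutoring 24/21≈1.14, Cleanup 24/25≈0.96, Food Bank 8/14≈0.571, Meals 8/19≈0.421.
Take all of Library (11 person-hours, value 28) ; 45 person-hours left.
All 21 person-hours of Tutoring fit (value 24) ; 24 remain.
24 person-hours left: a 24/25 share of Cleanup gives 24×24/25 = 23.04.
Total value = 75.04.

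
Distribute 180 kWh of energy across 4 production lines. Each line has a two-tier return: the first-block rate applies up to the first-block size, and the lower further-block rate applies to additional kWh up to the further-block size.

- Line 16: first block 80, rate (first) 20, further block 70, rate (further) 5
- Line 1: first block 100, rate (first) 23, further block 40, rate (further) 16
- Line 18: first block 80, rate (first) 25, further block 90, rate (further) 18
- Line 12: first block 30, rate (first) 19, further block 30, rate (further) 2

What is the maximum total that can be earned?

4300

Rank every tier by rate: Line 18/first 25 > Line 1/first 23 > Line 16/first 20 > Line 12/first 19 > Line 18/second 18 > Line 1/second 16 > Line 16/second 5 > Line 12/second 2.
Line 18 first at 25: fill all 80 — 100 left.
Fill Line 1 first block (100 at 23) — 0 left.
Total = 25×80 + 23×100 = 4300.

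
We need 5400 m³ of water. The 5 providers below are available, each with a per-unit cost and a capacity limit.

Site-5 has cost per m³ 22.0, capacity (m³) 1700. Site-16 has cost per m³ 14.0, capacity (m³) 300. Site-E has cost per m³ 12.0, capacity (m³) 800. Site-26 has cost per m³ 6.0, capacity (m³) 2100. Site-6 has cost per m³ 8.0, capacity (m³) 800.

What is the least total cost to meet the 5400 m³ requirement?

63600

Fill from the cheapest provider first.
Site-26 (6.0): use full 2100 ; 3300 m³ to go.
Site-6 at 8.0: take all 800 m³ ; 2500 still needed.
Site-E at 12.0: take all 800 m³ ; 1700 still needed.
Site-16 (14.0): use full 300 ; 1400 m³ to go.
Site-5 (22.0): take the remaining 1400 ; done.
Cost = 2100×6.0 + 800×8.0 + 800×12.0 + 300×14.0 + 1400×22.0 = 63600.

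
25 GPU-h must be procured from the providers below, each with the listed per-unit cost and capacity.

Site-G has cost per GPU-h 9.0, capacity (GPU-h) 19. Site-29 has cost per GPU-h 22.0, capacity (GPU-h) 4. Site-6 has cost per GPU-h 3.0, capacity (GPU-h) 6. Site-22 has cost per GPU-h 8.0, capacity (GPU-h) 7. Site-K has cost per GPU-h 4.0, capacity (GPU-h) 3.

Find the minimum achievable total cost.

167

Cheapest first:
Site-6 (3.0): use full 6 → 19 GPU-h to go.
Site-K at 4.0: take all 3 GPU-h → 16 still needed.
Take 7 from Site-22 at 8.0 → need 9 more.
Site-G at 9.0: take 9 of its 19 → requirement met.
Site-29: unused.
Cost = 6×3.0 + 3×4.0 + 7×8.0 + 9×9.0 = 167.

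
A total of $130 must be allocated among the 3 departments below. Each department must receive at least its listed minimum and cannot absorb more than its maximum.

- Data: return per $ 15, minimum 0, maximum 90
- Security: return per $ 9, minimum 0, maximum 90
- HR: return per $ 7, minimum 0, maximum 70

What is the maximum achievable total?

Meeting every minimum uses 0+0+0 = 0 $, leaving 130.
Order the departments by return per $: Data 15 > Security 9 > HR 7.
Data: +90 to 90 (cap) — 40 left.
Only 40 left; Security takes them to reach 40.
Total = 15×90 + 9×40 = 1710.

1710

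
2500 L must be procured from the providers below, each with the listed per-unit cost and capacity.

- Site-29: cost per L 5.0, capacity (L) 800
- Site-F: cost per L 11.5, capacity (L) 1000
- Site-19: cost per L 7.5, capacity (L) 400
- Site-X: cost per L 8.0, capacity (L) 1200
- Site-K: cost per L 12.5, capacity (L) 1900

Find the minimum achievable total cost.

17750

Cheapest first:
Site-29 (5.0): use full 800 → 1700 L to go.
Take 400 from Site-19 at 7.5 → need 1300 more.
Take 1200 from Site-X at 8.0 → need 100 more.
Take 100 from Site-F at 11.5 to finish.
Site-K: unused.
Cost = 800×5.0 + 400×7.5 + 1200×8.0 + 100×11.5 = 17750.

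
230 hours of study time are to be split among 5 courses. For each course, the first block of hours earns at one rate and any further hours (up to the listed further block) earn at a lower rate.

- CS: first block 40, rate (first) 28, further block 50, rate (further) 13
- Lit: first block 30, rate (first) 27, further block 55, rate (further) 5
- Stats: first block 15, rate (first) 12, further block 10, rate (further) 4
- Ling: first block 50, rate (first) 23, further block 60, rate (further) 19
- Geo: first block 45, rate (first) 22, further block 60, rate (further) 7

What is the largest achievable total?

5275

Rank every tier by rate: CS/T1 28 > Lit/T1 27 > Ling/T1 23 > Geo/T1 22 > Ling/T2 19 > CS/T2 13 > Stats/T1 12 > Geo/T2 7 > Lit/T2 5 > Stats/T2 4.
CS T1 at 28: fill all 40 — 190 left.
Lit/T1 (27): +30 — 160 left.
Fill Ling T1 block (50 at 23) — 110 left.
Fill Geo T1 block (45 at 22) — 65 left.
Ling/T2 (19): +60 — 5 left.
CS T2 at 13: only 5 left, fill 5.
Total = 28×40 + 27×30 + 23×50 + 22×45 + 19×60 + 13×5 = 5275.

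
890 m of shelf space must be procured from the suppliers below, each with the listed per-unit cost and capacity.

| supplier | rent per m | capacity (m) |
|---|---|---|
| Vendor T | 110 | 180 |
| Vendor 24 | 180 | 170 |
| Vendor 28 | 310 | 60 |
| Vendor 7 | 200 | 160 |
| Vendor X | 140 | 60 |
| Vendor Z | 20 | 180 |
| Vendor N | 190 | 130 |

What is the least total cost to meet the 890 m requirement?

Use suppliers in increasing cost order.
Vendor Z at 20: take all 180 m → 710 still needed.
Vendor T (110): use full 180 → 530 m to go.
Vendor X at 140: take all 60 m → 470 still needed.
Vendor 24 at 180: take all 170 m → 300 still needed.
Vendor N (190): use full 130 → 170 m to go.
Vendor 7 (200): use full 160 → 10 m to go.
Take 10 from Vendor 28 at 310 to finish.
Cost = 180×20 + 180×110 + 60×140 + 170×180 + 130×190 + 160×200 + 10×310 = 122200.

122200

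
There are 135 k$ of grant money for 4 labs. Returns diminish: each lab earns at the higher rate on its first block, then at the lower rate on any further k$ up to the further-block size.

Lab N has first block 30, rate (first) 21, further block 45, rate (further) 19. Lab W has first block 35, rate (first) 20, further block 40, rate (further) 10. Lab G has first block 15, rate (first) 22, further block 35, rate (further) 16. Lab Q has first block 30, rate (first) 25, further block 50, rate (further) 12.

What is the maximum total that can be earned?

Treat each block as its own option and order by rate: Lab Q/tier1 25 > Lab G/tier1 22 > Lab N/tier1 21 > Lab W/tier1 20 > Lab N/tier2 19 > Lab G/tier2 16 > Lab Q/tier2 12 > Lab W/tier2 10.
Fill Lab Q tier1 block (30 at 25) — 105 left.
Fill Lab G tier1 block (15 at 22) — 90 left.
Lab N tier1 at 21: fill all 30 — 60 left.
Fill Lab W tier1 block (35 at 20) — 25 left.
25 remain; put them into Lab N tier2 at 19.
Total = 25×30 + 22×15 + 21×30 + 20×35 + 19×25 = 2885.

2885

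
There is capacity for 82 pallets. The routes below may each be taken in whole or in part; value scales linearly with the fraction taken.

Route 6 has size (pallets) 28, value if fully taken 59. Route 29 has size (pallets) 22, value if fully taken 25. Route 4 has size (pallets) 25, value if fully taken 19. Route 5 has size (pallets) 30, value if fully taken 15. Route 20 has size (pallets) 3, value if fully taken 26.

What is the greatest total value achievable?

131

Sort by value density: Route 20 26/3≈8.67, Route 6 59/28≈2.11, Route 29 25/22≈1.14, Route 4 19/25≈0.76, Route 5 15/30≈0.5.
All 3 pallets of Route 20 fit (value 26) ; 79 remain.
Take all of Route 6 (28 pallets, value 59) ; 51 pallets left.
Route 29: take in full, 22 pallets for value 25 ; 29 left.
All 25 pallets of Route 4 fit (value 19) ; 4 remain.
4 pallets left: a 4/30 share of Route 5 gives 15×4/30 = 2.
Total value = 131.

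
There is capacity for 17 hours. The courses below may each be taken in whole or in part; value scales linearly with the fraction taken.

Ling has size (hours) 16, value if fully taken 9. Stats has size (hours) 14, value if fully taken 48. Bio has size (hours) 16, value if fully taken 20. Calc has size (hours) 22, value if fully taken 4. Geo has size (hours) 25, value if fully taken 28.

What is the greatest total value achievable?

51.75

Rank by value-to-size ratio: Stats 48/14≈3.43, Bio 20/16≈1.25, Geo 28/25≈1.12, Ling 9/16≈0.562, Calc 4/22≈0.182.
Stats: take in full, 14 hours for value 48 — 3 left.
3 hours left: a 3/16 share of Bio gives 20×3/16 = 3.75.
Total value = 51.75.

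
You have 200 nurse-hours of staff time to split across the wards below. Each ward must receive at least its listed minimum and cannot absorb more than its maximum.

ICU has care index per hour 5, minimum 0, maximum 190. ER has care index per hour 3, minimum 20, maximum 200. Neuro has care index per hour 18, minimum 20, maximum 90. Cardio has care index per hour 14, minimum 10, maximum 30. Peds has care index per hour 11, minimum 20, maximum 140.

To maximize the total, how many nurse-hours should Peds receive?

Meeting every minimum uses 0+20+20+10+20 = 70 nurse-hours, leaving 130.
Highest care index per hour first: Neuro 18 > Cardio 14 > Peds 11 > ICU 5 > ER 3.
Neuro takes 70 more to reach its cap of 90 → 60 left.
Cardio: +20 to 30 (cap) → 40 left.
Peds: +40 (room for 120) → 60. Pool exhausted.

60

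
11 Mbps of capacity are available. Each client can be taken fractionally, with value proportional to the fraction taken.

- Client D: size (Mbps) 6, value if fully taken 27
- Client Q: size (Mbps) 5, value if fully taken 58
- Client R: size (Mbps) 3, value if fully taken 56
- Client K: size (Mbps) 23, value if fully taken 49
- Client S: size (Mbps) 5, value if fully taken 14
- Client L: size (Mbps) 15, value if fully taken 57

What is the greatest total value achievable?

127.5

Rank by value-to-size ratio: Client R 56/3≈18.7, Client Q 58/5≈11.6, Client D 27/6≈4.5, Client L 57/15≈3.8, Client S 14/5≈2.8, Client K 49/23≈2.13.
Take all of Client R (3 Mbps, value 56) — 8 Mbps left.
All 5 Mbps of Client Q fit (value 58) — 3 remain.
Only 3 Mbps remain; take 3/6 of Client D for value 27×3/6 = 13.5.
Total value = 127.5.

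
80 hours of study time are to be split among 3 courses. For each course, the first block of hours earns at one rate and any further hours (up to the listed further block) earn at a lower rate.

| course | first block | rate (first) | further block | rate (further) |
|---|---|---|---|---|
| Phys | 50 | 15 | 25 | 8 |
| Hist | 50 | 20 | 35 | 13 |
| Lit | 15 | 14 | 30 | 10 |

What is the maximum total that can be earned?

Order all 6 blocks by rate: Hist/tier1 20 > Phys/tier1 15 > Lit/tier1 14 > Hist/tier2 13 > Lit/tier2 10 > Phys/tier2 8.
Hist/tier1 (20): +50 → 30 left.
Phys tier1 at 15: only 30 left, fill 30.
Total = 20×50 + 15×30 = 1450.

1450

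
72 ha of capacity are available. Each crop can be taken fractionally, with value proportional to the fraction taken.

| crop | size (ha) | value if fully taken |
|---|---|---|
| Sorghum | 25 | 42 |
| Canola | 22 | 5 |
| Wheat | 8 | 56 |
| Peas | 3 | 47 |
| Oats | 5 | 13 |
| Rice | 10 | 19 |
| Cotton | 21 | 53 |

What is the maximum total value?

Rank by value-to-size ratio: Peas 47/3≈15.7, Wheat 56/8≈7, Oats 13/5≈2.6, Cotton 53/21≈2.52, Rice 19/10≈1.9, Sorghum 42/25≈1.68, Canola 5/22≈0.227.
Take all of Peas (3 ha, value 47) → 69 ha left.
Take all of Wheat (8 ha, value 56) → 61 ha left.
Oats: take in full, 5 ha for value 13 → 56 left.
Cotton: take in full, 21 ha for value 53 → 35 left.
Take all of Rice (10 ha, value 19) → 25 ha left.
Take all of Sorghum (25 ha, value 42) → 0 ha left.
Total value = 230.

230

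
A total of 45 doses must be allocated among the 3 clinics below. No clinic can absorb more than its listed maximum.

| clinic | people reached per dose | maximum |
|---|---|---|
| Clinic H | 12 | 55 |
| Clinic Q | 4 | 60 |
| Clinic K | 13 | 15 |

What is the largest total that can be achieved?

Rank by people reached per dose: Clinic K 13 > Clinic H 12 > Clinic Q 4.
Give Clinic K 15 to hit its cap of 15 — 30 left.
Only 30 left; Clinic H takes them to reach 30.
Total = 12×30 + 13×15 = 555.

555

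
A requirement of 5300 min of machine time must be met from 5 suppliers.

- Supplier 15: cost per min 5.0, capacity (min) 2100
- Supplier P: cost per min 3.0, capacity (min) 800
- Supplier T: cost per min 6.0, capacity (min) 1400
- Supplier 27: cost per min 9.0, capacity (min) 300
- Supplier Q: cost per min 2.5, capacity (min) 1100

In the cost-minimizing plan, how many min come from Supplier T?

1300

Use suppliers in increasing cost order.
Supplier Q (2.5): use full 1100 → 4200 min to go.
Supplier P at 3.0: take all 800 min → 3400 still needed.
Supplier 15 at 5.0: take all 2100 min → 1300 still needed.
Supplier T at 6.0: take 1300 of its 1400 → requirement met.
Supplier 27: unused.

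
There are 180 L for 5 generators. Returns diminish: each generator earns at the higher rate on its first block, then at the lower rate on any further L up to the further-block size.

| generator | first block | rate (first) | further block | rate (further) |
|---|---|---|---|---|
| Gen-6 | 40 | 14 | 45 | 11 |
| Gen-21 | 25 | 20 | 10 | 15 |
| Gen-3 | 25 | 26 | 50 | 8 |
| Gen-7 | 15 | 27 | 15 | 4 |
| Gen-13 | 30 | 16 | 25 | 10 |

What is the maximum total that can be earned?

Rank every tier by rate: Gen-7/first 27 > Gen-3/first 26 > Gen-21/first 20 > Gen-13/first 16 > Gen-21/second 15 > Gen-6/first 14 > Gen-6/second 11 > Gen-13/second 10 > Gen-3/second 8 > Gen-7/second 4.
Fill Gen-7 first block (15 at 27) → 165 left.
Gen-3/first (26): +25 → 140 left.
Fill Gen-21 first block (25 at 20) → 115 left.
Fill Gen-13 first block (30 at 16) → 85 left.
Gen-21 second at 15: fill all 10 → 75 left.
Fill Gen-6 first block (40 at 14) → 35 left.
Gen-6 second at 11: only 35 left, fill 35.
Total = 27×15 + 26×25 + 20×25 + 16×30 + 15×10 + 14×40 + 11×35 = 3130.

3130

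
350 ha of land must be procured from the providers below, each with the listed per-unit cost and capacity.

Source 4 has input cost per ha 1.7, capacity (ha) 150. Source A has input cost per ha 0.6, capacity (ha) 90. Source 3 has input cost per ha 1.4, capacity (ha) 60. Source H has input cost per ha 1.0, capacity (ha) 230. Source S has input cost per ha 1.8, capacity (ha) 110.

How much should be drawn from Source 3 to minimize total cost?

30

Use providers in increasing cost order.
Take 90 from Source A at 0.6 ; need 260 more.
Source H (1.0): use full 230 ; 30 ha to go.
Take 30 from Source 3 at 1.4 to finish.
Source 4, Source S: unused.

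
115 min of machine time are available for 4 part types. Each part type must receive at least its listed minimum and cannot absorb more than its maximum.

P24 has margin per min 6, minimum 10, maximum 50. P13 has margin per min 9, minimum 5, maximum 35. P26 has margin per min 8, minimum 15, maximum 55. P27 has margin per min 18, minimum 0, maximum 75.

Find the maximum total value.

Meeting every minimum uses 10+5+15+0 = 30 min, leaving 85.
Rank by margin per min: P27 18 > P13 9 > P26 8 > P24 6.
Give P27 75 more to hit its cap of 75 ; 10 left.
P13: +10 (room for 30) → 15. Pool exhausted.
Total = 6×10 + 9×15 + 8×15 + 18×75 = 1665.

1665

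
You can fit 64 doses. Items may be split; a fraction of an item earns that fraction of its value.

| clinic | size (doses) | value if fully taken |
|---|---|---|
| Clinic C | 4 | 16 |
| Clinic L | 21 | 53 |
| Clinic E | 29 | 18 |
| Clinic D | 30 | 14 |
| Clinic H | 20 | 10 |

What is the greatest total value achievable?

92

Best value per unit of size first: Clinic C 16/4≈4, Clinic L 53/21≈2.52, Clinic E 18/29≈0.621, Clinic H 10/20≈0.5, Clinic D 14/30≈0.467.
All 4 doses of Clinic C fit (value 16) ; 60 remain.
All 21 doses of Clinic L fit (value 53) ; 39 remain.
All 29 doses of Clinic E fit (value 18) ; 10 remain.
Only 10 doses remain; take 10/20 of Clinic H for value 10×10/20 = 5.
Total value = 92.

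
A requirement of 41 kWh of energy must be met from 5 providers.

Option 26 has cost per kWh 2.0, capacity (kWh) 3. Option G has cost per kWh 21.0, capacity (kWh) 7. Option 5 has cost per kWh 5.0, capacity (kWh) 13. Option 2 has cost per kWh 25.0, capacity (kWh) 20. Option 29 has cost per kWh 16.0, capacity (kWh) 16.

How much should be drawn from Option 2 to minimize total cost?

Fill from the cheapest provider first.
Take 3 from Option 26 at 2.0 → need 38 more.
Take 13 from Option 5 at 5.0 → need 25 more.
Option 29 (16.0): use full 16 → 9 kWh to go.
Option G at 21.0: take all 7 kWh → 2 still needed.
Option 2 (25.0): take the remaining 2 → done.

2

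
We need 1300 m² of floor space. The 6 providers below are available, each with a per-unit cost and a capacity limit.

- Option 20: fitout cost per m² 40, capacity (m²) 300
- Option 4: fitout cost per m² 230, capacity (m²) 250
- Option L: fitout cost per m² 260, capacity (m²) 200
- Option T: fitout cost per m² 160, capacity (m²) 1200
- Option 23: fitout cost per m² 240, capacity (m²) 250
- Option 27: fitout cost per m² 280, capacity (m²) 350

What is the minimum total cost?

172000

Cheapest first:
Option 20 (40): use full 300 — 1000 m² to go.
Option T (160): take the remaining 1000 — done.
Option 4, Option 23, Option L, Option 27: unused.
Cost = 300×40 + 1000×160 = 172000.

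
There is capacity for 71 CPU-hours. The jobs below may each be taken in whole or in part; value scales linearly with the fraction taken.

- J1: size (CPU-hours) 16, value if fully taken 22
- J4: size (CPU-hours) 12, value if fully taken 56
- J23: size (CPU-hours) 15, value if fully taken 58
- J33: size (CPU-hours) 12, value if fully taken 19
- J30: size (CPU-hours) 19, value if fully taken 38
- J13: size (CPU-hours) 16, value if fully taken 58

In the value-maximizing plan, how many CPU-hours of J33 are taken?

9

Rank by value-to-size ratio: J4 56/12≈4.67, J23 58/15≈3.87, J13 58/16≈3.62, J30 38/19≈2, J33 19/12≈1.58, J1 22/16≈1.38.
J4: take in full, 12 CPU-hours for value 56 ; 59 left.
All 15 CPU-hours of J23 fit (value 58) ; 44 remain.
Take all of J13 (16 CPU-hours, value 58) ; 28 CPU-hours left.
All 19 CPU-hours of J30 fit (value 38) ; 9 remain.
Fill the last 9 CPU-hours with part of J33: 9/12 of it earns 14.25.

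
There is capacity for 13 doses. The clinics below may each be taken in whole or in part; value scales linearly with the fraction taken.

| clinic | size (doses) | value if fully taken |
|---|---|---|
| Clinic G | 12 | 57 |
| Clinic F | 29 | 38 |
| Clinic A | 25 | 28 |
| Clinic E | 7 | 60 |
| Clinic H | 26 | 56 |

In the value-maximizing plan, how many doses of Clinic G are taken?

Best value per unit of size first: Clinic E 60/7≈8.57, Clinic G 57/12≈4.75, Clinic H 56/26≈2.15, Clinic F 38/29≈1.31, Clinic A 28/25≈1.12.
All 7 doses of Clinic E fit (value 60) ; 6 remain.
Fill the last 6 doses with part of Clinic G: 6/12 of it earns 28.5.

6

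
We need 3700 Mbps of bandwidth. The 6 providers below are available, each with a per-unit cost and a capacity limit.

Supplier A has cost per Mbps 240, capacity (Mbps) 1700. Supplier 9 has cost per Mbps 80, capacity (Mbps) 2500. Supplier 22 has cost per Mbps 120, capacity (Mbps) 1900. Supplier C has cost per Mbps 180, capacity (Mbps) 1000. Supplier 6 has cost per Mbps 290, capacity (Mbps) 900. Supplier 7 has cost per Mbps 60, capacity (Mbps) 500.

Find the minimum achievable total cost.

Fill from the cheapest provider first.
Supplier 7 (60): use full 500 — 3200 Mbps to go.
Supplier 9 (80): use full 2500 — 700 Mbps to go.
Supplier 22 (120): take the remaining 700 — done.
Supplier C, Supplier A, Supplier 6: unused.
Cost = 500×60 + 2500×80 + 700×120 = 314000.

314000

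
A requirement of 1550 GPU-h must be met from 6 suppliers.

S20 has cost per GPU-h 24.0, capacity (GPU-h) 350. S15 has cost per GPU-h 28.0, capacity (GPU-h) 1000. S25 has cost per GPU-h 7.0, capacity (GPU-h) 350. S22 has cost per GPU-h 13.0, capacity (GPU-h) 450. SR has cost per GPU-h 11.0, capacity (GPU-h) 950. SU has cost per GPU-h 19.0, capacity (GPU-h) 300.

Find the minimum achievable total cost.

Cheapest first:
S25 at 7.0: take all 350 GPU-h — 1200 still needed.
SR at 11.0: take all 950 GPU-h — 250 still needed.
S22 at 13.0: take 250 of its 450 — requirement met.
SU, S20, S15: unused.
Cost = 350×7.0 + 950×11.0 + 250×13.0 = 16150.

16150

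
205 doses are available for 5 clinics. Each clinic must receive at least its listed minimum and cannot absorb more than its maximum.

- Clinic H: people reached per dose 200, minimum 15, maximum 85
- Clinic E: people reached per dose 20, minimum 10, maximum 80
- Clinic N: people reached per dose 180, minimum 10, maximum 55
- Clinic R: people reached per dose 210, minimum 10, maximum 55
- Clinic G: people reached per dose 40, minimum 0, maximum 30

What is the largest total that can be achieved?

Meeting every minimum uses 15+10+10+10+0 = 45 doses, leaving 160.
Highest people reached per dose first: Clinic R 210 > Clinic H 200 > Clinic N 180 > Clinic G 40 > Clinic E 20.
Give Clinic R 45 more to hit its cap of 55 — 115 left.
Clinic H: +70 to 85 (cap) — 45 left.
Clinic N takes 45 more to reach its cap of 55 — 0 left.
Total = 200×85 + 20×10 + 180×55 + 210×55 = 38650.

38650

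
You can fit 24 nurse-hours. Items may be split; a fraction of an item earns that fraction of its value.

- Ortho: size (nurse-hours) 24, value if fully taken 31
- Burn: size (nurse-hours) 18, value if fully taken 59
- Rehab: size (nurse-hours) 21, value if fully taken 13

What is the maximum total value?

66.75

Rank by value-to-size ratio: Burn 59/18≈3.28, Ortho 31/24≈1.29, Rehab 13/21≈0.619.
All 18 nurse-hours of Burn fit (value 59) ; 6 remain.
6 nurse-hours left: a 6/24 share of Ortho gives 31×6/24 = 7.75.
Total value = 66.75.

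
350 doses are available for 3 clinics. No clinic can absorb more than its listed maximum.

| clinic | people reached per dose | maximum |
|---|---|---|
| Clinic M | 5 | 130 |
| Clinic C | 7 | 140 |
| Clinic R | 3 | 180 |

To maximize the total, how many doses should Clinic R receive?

Rank by people reached per dose: Clinic C 7 > Clinic M 5 > Clinic R 3.
Clinic C takes 140 to reach its cap of 140 — 210 left.
Give Clinic M 130 to hit its cap of 130 — 80 left.
Clinic R: +80 (room for 180) → 80. Pool exhausted.

80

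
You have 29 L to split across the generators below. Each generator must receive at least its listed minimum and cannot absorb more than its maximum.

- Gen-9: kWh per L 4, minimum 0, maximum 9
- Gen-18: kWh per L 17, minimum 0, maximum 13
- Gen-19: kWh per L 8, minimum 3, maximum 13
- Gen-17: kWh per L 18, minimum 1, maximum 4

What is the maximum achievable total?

389

Meeting every minimum uses 0+0+3+1 = 4 L, leaving 25.
Order the generators by kWh per L: Gen-17 18 > Gen-18 17 > Gen-19 8 > Gen-9 4.
Give Gen-17 3 more to hit its cap of 4 → 22 left.
Gen-18: +13 to 13 (cap) → 9 left.
Gen-19 has room for 10 more but only 9 remain, so it gets 12.
Total = 17×13 + 8×12 + 18×4 = 389.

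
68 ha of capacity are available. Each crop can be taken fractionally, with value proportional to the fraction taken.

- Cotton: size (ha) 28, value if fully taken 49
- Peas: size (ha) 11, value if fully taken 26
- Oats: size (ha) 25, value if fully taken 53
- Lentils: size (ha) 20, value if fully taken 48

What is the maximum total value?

148

Best value per unit of size first: Lentils 48/20≈2.4, Peas 26/11≈2.36, Oats 53/25≈2.12, Cotton 49/28≈1.75.
All 20 ha of Lentils fit (value 48) → 48 remain.
Take all of Peas (11 ha, value 26) → 37 ha left.
Take all of Oats (25 ha, value 53) → 12 ha left.
Fill the last 12 ha with part of Cotton: 12/28 of it earns 21.
Total value = 148.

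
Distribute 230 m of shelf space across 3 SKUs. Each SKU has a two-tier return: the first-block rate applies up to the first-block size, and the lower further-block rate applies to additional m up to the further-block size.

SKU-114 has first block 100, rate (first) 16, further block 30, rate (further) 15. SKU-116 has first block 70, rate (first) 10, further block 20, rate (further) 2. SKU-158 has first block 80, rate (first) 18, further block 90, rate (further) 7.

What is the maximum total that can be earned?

3690

Treat each block as its own option and order by rate: SKU-158/T1 18 > SKU-114/T1 16 > SKU-114/T2 15 > SKU-116/T1 10 > SKU-158/T2 7 > SKU-116/T2 2.
SKU-158 T1 at 18: fill all 80 → 150 left.
SKU-114/T1 (16): +100 → 50 left.
Fill SKU-114 T2 block (30 at 15) → 20 left.
SKU-116/T1: +20 of 70 at 10; pool empty.
Total = 18×80 + 16×100 + 15×30 + 10×20 = 3690.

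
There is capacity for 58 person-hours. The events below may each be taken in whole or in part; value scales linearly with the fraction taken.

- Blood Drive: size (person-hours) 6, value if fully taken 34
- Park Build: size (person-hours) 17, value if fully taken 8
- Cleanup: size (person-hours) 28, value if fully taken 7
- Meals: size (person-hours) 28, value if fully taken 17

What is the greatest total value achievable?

60.75

Best value per unit of size first: Blood Drive 34/6≈5.67, Meals 17/28≈0.607, Park Build 8/17≈0.471, Cleanup 7/28≈0.25.
All 6 person-hours of Blood Drive fit (value 34) ; 52 remain.
All 28 person-hours of Meals fit (value 17) ; 24 remain.
Take all of Park Build (17 person-hours, value 8) ; 7 person-hours left.
Only 7 person-hours remain; take 7/28 of Cleanup for value 7×7/28 = 1.75.
Total value = 60.75.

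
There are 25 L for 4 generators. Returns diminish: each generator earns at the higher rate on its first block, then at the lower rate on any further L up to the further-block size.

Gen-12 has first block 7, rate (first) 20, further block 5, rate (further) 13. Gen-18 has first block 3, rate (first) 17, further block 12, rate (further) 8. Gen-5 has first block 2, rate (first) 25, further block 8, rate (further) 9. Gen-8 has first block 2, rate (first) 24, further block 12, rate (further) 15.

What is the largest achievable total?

454

Treat each block as its own option and order by rate: Gen-5/tier1 25 > Gen-8/tier1 24 > Gen-12/tier1 20 > Gen-18/tier1 17 > Gen-8/tier2 15 > Gen-12/tier2 13 > Gen-5/tier2 9 > Gen-18/tier2 8.
Gen-5/tier1 (25): +2 — 23 left.
Gen-8 tier1 at 24: fill all 2 — 21 left.
Gen-12/tier1 (20): +7 — 14 left.
Fill Gen-18 tier1 block (3 at 17) — 11 left.
Gen-8/tier2: +11 of 12 at 15; pool empty.
Total = 25×2 + 24×2 + 20×7 + 17×3 + 15×11 = 454.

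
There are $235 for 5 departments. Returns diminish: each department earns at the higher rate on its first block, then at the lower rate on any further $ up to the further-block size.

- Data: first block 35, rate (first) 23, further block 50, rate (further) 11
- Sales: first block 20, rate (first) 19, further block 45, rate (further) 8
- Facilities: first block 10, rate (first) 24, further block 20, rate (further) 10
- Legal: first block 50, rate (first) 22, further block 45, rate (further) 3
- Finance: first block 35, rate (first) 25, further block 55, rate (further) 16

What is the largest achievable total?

Treat each block as its own option and order by rate: Finance/T1 25 > Facilities/T1 24 > Data/T1 23 > Legal/T1 22 > Sales/T1 19 > Finance/T2 16 > Data/T2 11 > Facilities/T2 10 > Sales/T2 8 > Legal/T2 3.
Finance T1 at 25: fill all 35 — 200 left.
Facilities T1 at 24: fill all 10 — 190 left.
Fill Data T1 block (35 at 23) — 155 left.
Fill Legal T1 block (50 at 22) — 105 left.
Sales/T1 (19): +20 — 85 left.
Finance T2 at 16: fill all 55 — 30 left.
30 remain; put them into Data T2 at 11.
Total = 25×35 + 24×10 + 23×35 + 22×50 + 19×20 + 16×55 + 11×30 = 4610.

4610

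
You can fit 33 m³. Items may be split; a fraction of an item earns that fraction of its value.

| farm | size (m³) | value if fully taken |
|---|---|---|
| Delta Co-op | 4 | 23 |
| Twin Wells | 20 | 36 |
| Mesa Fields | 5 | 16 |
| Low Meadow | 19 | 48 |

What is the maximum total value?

96

Rank by value-to-size ratio: Delta Co-op 23/4≈5.75, Mesa Fields 16/5≈3.2, Low Meadow 48/19≈2.53, Twin Wells 36/20≈1.8.
Take all of Delta Co-op (4 m³, value 23) — 29 m³ left.
All 5 m³ of Mesa Fields fit (value 16) — 24 remain.
Take all of Low Meadow (19 m³, value 48) — 5 m³ left.
Fill the last 5 m³ with part of Twin Wells: 5/20 of it earns 9.
Total value = 96.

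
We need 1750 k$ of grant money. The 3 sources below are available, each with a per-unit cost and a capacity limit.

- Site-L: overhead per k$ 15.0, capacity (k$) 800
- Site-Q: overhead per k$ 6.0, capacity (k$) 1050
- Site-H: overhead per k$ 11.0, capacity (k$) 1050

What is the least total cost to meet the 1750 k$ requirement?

Fill from the cheapest source first.
Take 1050 from Site-Q at 6.0 ; need 700 more.
Site-H at 11.0: take 700 of its 1050 ; requirement met.
Site-L: unused.
Cost = 1050×6.0 + 700×11.0 = 14000.

14000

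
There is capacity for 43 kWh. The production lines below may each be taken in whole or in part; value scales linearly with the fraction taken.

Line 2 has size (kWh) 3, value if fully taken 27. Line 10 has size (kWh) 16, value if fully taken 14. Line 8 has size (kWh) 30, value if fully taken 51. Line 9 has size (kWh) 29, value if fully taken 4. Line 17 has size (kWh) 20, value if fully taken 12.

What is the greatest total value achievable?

86.75

Sort by value density: Line 2 27/3≈9, Line 8 51/30≈1.7, Line 10 14/16≈0.875, Line 17 12/20≈0.6, Line 9 4/29≈0.138.
Line 2: take in full, 3 kWh for value 27 → 40 left.
Line 8: take in full, 30 kWh for value 51 → 10 left.
Only 10 kWh remain; take 10/16 of Line 10 for value 14×10/16 = 8.75.
Total value = 86.75.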